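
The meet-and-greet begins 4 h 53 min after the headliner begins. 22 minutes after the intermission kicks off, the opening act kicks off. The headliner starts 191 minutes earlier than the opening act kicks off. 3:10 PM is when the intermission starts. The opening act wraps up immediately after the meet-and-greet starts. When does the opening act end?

5:14 PM

The opening act starts at 3:10 PM + 22 min = 3:32 PM.
The headliner starts at 3:32 PM − 191 min = 12:21 PM.
The meet-and-greet starts at 12:21 PM + 293 min = 5:14 PM.
So the opening act ends at 5:14 PM.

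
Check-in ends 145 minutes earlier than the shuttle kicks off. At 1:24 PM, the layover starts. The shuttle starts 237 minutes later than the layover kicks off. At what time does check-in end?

2:56 PM

The shuttle starts at 1:24 PM + 237 min = 5:21 PM.
Check-in ends at 5:21 PM − 145 min = 2:56 PM.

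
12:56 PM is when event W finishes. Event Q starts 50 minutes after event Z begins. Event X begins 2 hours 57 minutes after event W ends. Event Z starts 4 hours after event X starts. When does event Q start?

8:43 PM

Event X starts at 12:56 PM + 177 min = 3:53 PM.
Event Z starts at 3:53 PM + 240 min = 7:53 PM.
Event Q starts at 7:53 PM + 50 min = 8:43 PM.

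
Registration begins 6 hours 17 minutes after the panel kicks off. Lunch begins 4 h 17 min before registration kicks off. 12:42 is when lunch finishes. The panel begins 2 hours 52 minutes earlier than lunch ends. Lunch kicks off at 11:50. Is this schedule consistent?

Yes

The panel starts at 12:42 − 172 min = 09:50.
Registration starts at 09:50 + 377 min = 16:07.
Lunch starts at 16:07 − 257 min = 11:50.
That matches the stated 11:50, so the schedule is consistent.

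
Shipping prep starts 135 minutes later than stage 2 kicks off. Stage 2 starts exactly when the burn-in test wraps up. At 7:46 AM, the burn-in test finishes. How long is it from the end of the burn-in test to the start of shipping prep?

2 h 15 min

Stage 2 starts at 7:46 AM.
Shipping prep starts at 7:46 AM + 135 min = 10:01 AM.
From 7:46 AM to 10:01 AM is 2 h 15 min.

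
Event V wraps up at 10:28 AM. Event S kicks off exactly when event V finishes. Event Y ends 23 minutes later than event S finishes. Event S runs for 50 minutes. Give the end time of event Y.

Event S starts at 10:28 AM.
Event S ends at 10:28 AM + 50 min = 11:18 AM.
Event Y ends at 11:18 AM + 23 min = 11:41 AM.

11:41 AM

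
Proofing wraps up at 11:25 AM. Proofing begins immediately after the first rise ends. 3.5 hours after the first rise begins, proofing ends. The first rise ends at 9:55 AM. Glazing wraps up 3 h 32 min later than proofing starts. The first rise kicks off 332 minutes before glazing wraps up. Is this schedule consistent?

Proofing starts at 9:55 AM.
Glazing ends at 9:55 AM + 212 min = 1:27 PM.
The first rise starts at 1:27 PM − 332 min = 7:55 AM.
Proofing ends at 7:55 AM + 210 min = 11:25 AM.
That matches the stated 11:25 AM, so the schedule is consistent.

Yes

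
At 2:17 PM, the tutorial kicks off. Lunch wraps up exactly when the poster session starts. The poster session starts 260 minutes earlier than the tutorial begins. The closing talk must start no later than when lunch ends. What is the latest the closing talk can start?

9:57 AM

The poster session starts at 2:17 PM − 260 min = 9:57 AM.
So lunch ends at 9:57 AM.
The closing talk is bounded by lunch, so the latest it can start is 9:57 AM.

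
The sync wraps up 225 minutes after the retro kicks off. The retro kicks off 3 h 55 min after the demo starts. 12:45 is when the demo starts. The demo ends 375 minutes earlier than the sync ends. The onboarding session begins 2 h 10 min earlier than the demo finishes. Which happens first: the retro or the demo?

the demo

The retro starts at 12:45 + 235 min = 16:40.
The retro starts at 16:40 and the demo starts at 12:45, so the demo is first.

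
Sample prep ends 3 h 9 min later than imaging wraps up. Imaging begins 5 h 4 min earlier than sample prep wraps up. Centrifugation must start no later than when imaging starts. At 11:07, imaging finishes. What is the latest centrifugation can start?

Sample prep ends at 11:07 + 189 min = 14:16.
Imaging starts at 14:16 − 304 min = 09:12.
Centrifugation is bounded by imaging, so the latest it can start is 09:12.

09:12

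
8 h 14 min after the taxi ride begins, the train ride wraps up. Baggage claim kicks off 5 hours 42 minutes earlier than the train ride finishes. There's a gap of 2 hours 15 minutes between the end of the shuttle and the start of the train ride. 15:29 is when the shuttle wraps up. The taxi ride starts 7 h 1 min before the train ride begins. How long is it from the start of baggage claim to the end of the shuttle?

134 minutes

The train ride starts at 15:29 + 135 min = 17:44.
The taxi ride starts at 17:44 − 421 min = 10:43.
The train ride ends at 10:43 + 494 min = 18:57.
Baggage claim starts at 18:57 − 342 min = 13:15.
From 13:15 to 15:29 is 134 minutes.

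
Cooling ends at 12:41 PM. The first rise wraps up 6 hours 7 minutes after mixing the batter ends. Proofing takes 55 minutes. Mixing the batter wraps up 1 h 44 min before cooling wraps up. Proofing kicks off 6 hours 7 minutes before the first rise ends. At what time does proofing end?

Mixing the batter ends at 12:41 PM − 104 min = 10:57 AM.
The first rise ends at 10:57 AM + 367 min = 5:04 PM.
Proofing starts at 5:04 PM − 367 min = 10:57 AM.
Proofing ends at 10:57 AM + 55 min = 11:52 AM.

11:52 AM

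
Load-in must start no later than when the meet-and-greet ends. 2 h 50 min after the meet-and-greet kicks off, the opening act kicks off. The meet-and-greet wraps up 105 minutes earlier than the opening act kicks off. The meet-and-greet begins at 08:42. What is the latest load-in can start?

The opening act starts at 08:42 + 170 min = 11:32.
The meet-and-greet ends at 11:32 − 105 min = 09:47.
Load-in is bounded by the meet-and-greet, so the latest it can start is 09:47.

09:47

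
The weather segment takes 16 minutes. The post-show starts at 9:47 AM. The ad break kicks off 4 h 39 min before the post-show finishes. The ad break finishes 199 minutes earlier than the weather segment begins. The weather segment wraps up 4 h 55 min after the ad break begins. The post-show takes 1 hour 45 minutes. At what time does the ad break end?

8:13 AM

The post-show ends at 9:47 AM + 105 min = 11:32 AM.
The ad break starts at 11:32 AM − 279 min = 6:53 AM.
The weather segment ends at 6:53 AM + 295 min = 11:48 AM.
The weather segment starts at 11:48 AM − 16 min = 11:32 AM.
The ad break ends at 11:32 AM − 199 min = 8:13 AM.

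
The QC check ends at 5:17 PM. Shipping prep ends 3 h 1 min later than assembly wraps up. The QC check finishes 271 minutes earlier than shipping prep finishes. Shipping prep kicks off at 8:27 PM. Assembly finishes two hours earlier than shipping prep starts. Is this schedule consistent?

No

Assembly ends at 8:27 PM − 120 min = 6:27 PM.
Shipping prep ends at 6:27 PM + 181 min = 9:28 PM.
The QC check ends at 9:28 PM − 271 min = 4:57 PM.
But the QC check is also said to end at 5:17 PM — a 20-minute conflict.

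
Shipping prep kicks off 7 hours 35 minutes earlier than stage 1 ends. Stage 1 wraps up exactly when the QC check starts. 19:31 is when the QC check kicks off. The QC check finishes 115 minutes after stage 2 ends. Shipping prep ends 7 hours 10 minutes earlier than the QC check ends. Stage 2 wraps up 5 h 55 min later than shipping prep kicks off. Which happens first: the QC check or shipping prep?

shipping prep

Stage 1 ends at 19:31.
Shipping prep starts at 19:31 − 455 min = 11:56.
The QC check starts at 19:31 and shipping prep starts at 11:56, so shipping prep is first.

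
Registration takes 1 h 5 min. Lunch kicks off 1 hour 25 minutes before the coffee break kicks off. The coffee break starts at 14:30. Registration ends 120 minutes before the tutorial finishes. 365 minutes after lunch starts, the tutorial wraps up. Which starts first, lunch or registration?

lunch

Lunch starts at 14:30 − 85 min = 13:05.
The tutorial ends at 13:05 + 365 min = 19:10.
Registration ends at 19:10 − 120 min = 17:10.
Registration starts at 17:10 − 65 min = 16:05.
Lunch starts at 13:05 and registration starts at 16:05, so lunch is first.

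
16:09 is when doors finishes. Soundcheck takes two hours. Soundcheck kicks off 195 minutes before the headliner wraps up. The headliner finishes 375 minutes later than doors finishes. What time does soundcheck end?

21:09

The headliner ends at 16:09 + 375 min = 22:24.
Soundcheck starts at 22:24 − 195 min = 19:09.
Soundcheck ends at 19:09 + 120 min = 21:09.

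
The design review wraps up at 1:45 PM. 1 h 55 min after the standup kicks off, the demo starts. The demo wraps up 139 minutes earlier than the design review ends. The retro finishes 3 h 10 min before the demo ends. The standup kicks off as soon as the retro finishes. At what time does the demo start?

10:11 AM

The demo ends at 1:45 PM − 139 min = 11:26 AM.
The retro ends at 11:26 AM − 190 min = 8:16 AM.
So the standup starts at 8:16 AM.
The demo starts at 8:16 AM + 115 min = 10:11 AM.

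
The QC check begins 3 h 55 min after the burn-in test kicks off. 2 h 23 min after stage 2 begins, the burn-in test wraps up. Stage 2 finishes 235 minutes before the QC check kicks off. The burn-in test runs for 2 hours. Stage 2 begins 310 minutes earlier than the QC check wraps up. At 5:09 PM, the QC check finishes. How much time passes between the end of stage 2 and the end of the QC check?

287 minutes

Stage 2 starts at 5:09 PM − 310 min = 11:59 AM.
The burn-in test ends at 11:59 AM + 143 min = 2:22 PM.
The burn-in test starts at 2:22 PM − 120 min = 12:22 PM.
The QC check starts at 12:22 PM + 235 min = 4:17 PM.
Stage 2 ends at 4:17 PM − 235 min = 12:22 PM.
From 12:22 PM to 5:09 PM is 287 minutes.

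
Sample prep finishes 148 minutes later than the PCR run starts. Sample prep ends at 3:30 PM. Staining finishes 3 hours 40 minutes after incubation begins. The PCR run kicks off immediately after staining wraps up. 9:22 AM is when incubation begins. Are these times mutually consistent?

Staining ends at 9:22 AM + 220 min = 1:02 PM.
So the PCR run starts at 1:02 PM.
Sample prep ends at 1:02 PM + 148 min = 3:30 PM.
That matches the stated 3:30 PM, so the schedule is consistent.

Yes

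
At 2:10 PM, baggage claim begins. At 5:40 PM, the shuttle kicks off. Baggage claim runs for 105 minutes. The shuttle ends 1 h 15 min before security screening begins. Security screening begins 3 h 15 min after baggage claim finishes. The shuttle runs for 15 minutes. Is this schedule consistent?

Yes

Baggage claim ends at 2:10 PM + 105 min = 3:55 PM.
Security screening starts at 3:55 PM + 195 min = 7:10 PM.
The shuttle ends at 7:10 PM − 75 min = 5:55 PM.
The shuttle starts at 5:55 PM − 15 min = 5:40 PM.
That matches the stated 5:40 PM, so the schedule is consistent.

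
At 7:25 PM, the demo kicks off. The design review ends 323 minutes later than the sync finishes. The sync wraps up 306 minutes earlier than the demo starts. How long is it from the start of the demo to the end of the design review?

The sync ends at 7:25 PM − 306 min = 2:19 PM.
The design review ends at 2:19 PM + 323 min = 7:42 PM.
From 7:25 PM to 7:42 PM is 17 minutes.

17 minutes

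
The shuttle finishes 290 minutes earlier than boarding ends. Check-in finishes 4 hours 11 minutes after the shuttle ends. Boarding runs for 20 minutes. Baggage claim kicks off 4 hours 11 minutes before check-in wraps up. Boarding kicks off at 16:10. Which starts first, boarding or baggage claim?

baggage claim

Boarding ends at 16:10 + 20 min = 16:30.
The shuttle ends at 16:30 − 290 min = 11:40.
Check-in ends at 11:40 + 251 min = 15:51.
Baggage claim starts at 15:51 − 251 min = 11:40.
Boarding starts at 16:10 and baggage claim starts at 11:40, so baggage claim is first.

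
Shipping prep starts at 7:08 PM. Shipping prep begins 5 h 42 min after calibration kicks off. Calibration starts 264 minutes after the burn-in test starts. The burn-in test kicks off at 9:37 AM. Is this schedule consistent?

No

Calibration starts at 9:37 AM + 264 min = 2:01 PM.
Shipping prep starts at 2:01 PM + 342 min = 7:43 PM.
But shipping prep is also said to start at 7:08 PM — a 35-minute conflict.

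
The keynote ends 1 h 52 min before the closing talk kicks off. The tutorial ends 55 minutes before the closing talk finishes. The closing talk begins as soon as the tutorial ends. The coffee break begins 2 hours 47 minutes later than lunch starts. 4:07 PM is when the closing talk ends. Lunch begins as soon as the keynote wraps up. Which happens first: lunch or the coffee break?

The tutorial ends at 4:07 PM − 55 min = 3:12 PM.
So the closing talk starts at 3:12 PM.
The keynote ends at 3:12 PM − 112 min = 1:20 PM.
So lunch starts at 1:20 PM.
The coffee break starts at 1:20 PM + 167 min = 4:07 PM.
Lunch starts at 1:20 PM and the coffee break starts at 4:07 PM, so lunch is first.

lunch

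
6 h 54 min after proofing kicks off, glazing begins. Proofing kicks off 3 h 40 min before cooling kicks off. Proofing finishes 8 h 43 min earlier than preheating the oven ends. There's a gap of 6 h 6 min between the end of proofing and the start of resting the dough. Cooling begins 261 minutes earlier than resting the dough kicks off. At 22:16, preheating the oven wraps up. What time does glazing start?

18:32

Proofing ends at 22:16 − 523 min = 13:33.
Resting the dough starts at 13:33 + 366 min = 19:39.
Cooling starts at 19:39 − 261 min = 15:18.
Proofing starts at 15:18 − 220 min = 11:38.
Glazing starts at 11:38 + 414 min = 18:32.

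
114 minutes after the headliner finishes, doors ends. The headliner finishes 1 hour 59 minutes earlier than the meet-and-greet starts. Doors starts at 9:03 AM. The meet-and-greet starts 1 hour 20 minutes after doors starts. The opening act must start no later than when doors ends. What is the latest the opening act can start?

The meet-and-greet starts at 9:03 AM + 80 min = 10:23 AM.
The headliner ends at 10:23 AM − 119 min = 8:24 AM.
Doors ends at 8:24 AM + 114 min = 10:18 AM.
The opening act is bounded by doors, so the latest it can start is 10:18 AM.

10:18 AM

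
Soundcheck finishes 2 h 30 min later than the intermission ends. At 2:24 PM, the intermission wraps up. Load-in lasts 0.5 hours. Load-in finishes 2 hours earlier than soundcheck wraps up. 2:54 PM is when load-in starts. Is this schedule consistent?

No

Soundcheck ends at 2:24 PM + 150 min = 4:54 PM.
Load-in ends at 4:54 PM − 120 min = 2:54 PM.
Load-in starts at 2:54 PM − 30 min = 2:24 PM.
But load-in is also said to start at 2:54 PM — a 30-minute conflict.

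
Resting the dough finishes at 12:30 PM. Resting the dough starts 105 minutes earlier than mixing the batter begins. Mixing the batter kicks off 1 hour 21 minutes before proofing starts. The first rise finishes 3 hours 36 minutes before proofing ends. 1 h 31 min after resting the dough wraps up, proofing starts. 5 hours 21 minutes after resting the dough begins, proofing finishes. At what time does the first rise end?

Proofing starts at 12:30 PM + 91 min = 2:01 PM.
Mixing the batter starts at 2:01 PM − 81 min = 12:40 PM.
Resting the dough starts at 12:40 PM − 105 min = 10:55 AM.
Proofing ends at 10:55 AM + 321 min = 4:16 PM.
The first rise ends at 4:16 PM − 216 min = 12:40 PM.

12:40 PM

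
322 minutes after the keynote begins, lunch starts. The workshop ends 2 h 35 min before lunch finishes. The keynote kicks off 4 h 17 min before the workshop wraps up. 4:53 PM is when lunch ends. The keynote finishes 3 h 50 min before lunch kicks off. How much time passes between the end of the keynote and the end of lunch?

5 hours 20 minutes

The workshop ends at 4:53 PM − 155 min = 2:18 PM.
The keynote starts at 2:18 PM − 257 min = 10:01 AM.
Lunch starts at 10:01 AM + 322 min = 3:23 PM.
The keynote ends at 3:23 PM − 230 min = 11:33 AM.
From 11:33 AM to 4:53 PM is 5 hours 20 minutes.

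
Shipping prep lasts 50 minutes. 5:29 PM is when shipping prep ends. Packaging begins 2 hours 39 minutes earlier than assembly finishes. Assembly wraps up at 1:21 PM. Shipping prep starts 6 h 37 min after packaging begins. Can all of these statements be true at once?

No

Packaging starts at 1:21 PM − 159 min = 10:42 AM.
Shipping prep starts at 10:42 AM + 397 min = 5:19 PM.
Shipping prep ends at 5:19 PM + 50 min = 6:09 PM.
But shipping prep is also said to end at 5:29 PM — a 40-minute conflict.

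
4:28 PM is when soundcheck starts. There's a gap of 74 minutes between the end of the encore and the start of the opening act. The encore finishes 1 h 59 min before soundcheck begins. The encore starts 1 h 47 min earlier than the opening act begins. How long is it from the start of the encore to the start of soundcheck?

The encore ends at 4:28 PM − 119 min = 2:29 PM.
The opening act starts at 2:29 PM + 74 min = 3:43 PM.
The encore starts at 3:43 PM − 107 min = 1:56 PM.
From 1:56 PM to 4:28 PM is 2 hours 32 minutes.

2 hours 32 minutes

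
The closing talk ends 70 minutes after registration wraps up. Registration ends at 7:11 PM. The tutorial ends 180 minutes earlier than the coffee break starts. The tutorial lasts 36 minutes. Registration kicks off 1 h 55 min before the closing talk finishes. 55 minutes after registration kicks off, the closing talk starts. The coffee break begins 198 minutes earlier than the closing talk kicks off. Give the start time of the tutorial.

12:27 PM

The closing talk ends at 7:11 PM + 70 min = 8:21 PM.
Registration starts at 8:21 PM − 115 min = 6:26 PM.
The closing talk starts at 6:26 PM + 55 min = 7:21 PM.
The coffee break starts at 7:21 PM − 198 min = 4:03 PM.
The tutorial ends at 4:03 PM − 180 min = 1:03 PM.
The tutorial starts at 1:03 PM − 36 min = 12:27 PM.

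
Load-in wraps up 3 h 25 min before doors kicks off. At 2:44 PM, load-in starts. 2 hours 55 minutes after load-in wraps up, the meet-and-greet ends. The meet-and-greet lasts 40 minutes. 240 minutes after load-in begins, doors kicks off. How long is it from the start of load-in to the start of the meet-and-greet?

2 h 50 min

Doors starts at 2:44 PM + 240 min = 6:44 PM.
Load-in ends at 6:44 PM − 205 min = 3:19 PM.
The meet-and-greet ends at 3:19 PM + 175 min = 6:14 PM.
The meet-and-greet starts at 6:14 PM − 40 min = 5:34 PM.
From 2:44 PM to 5:34 PM is 2 h 50 min.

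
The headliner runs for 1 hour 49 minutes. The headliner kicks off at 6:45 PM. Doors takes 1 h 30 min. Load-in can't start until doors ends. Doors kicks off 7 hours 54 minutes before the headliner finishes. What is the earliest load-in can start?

2:10 PM

The headliner ends at 6:45 PM + 109 min = 8:34 PM.
Doors starts at 8:34 PM − 474 min = 12:40 PM.
Doors ends at 12:40 PM + 90 min = 2:10 PM.
Load-in is bounded by doors, so the earliest it can start is 2:10 PM.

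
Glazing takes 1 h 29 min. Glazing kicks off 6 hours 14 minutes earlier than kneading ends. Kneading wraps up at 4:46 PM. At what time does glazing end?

Glazing starts at 4:46 PM − 374 min = 10:32 AM.
Glazing ends at 10:32 AM + 89 min = 12:01 PM.

12:01 PM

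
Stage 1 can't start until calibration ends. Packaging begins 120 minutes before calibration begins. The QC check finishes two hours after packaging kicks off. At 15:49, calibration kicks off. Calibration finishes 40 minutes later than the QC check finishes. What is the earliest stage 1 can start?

16:29

Packaging starts at 15:49 − 120 min = 13:49.
The QC check ends at 13:49 + 120 min = 15:49.
Calibration ends at 15:49 + 40 min = 16:29.
Stage 1 is bounded by calibration, so the earliest it can start is 16:29.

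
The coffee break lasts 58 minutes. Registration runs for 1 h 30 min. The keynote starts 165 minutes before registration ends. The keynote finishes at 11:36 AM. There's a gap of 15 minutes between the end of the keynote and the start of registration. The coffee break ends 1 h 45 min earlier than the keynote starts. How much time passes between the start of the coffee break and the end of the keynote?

Registration starts at 11:36 AM + 15 min = 11:51 AM.
Registration ends at 11:51 AM + 90 min = 1:21 PM.
The keynote starts at 1:21 PM − 165 min = 10:36 AM.
The coffee break ends at 10:36 AM − 105 min = 8:51 AM.
The coffee break starts at 8:51 AM − 58 min = 7:53 AM.
From 7:53 AM to 11:36 AM is 223 minutes.

223 minutes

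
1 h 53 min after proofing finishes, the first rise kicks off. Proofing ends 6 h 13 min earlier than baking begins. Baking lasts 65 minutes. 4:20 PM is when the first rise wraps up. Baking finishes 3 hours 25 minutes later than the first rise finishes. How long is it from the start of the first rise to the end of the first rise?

Baking ends at 4:20 PM + 205 min = 7:45 PM.
Baking starts at 7:45 PM − 65 min = 6:40 PM.
Proofing ends at 6:40 PM − 373 min = 12:27 PM.
The first rise starts at 12:27 PM + 113 min = 2:20 PM.
From 2:20 PM to 4:20 PM is 120 minutes.

120 minutes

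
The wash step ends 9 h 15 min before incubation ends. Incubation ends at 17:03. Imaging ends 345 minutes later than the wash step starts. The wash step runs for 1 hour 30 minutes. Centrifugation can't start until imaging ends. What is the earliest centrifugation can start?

The wash step ends at 17:03 − 555 min = 07:48.
The wash step starts at 07:48 − 90 min = 06:18.
Imaging ends at 06:18 + 345 min = 12:03.
Centrifugation is bounded by imaging, so the earliest it can start is 12:03.

12:03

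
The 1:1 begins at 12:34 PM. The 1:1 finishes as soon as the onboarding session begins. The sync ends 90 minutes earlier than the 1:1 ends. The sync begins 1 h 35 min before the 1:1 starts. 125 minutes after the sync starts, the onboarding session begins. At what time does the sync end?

11:34 AM

The sync starts at 12:34 PM − 95 min = 10:59 AM.
The onboarding session starts at 10:59 AM + 125 min = 1:04 PM.
So the 1:1 ends at 1:04 PM.
The sync ends at 1:04 PM − 90 min = 11:34 AM.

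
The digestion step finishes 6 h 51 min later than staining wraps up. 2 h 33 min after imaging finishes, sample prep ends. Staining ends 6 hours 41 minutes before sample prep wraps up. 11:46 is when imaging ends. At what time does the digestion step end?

14:29

Sample prep ends at 11:46 + 153 min = 14:19.
Staining ends at 14:19 − 401 min = 07:38.
The digestion step ends at 07:38 + 411 min = 14:29.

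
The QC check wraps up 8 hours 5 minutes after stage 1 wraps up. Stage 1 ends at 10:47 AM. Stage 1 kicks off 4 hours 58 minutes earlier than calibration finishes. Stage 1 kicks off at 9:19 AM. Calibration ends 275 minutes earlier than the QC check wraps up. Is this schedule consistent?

Yes

The QC check ends at 10:47 AM + 485 min = 6:52 PM.
Calibration ends at 6:52 PM − 275 min = 2:17 PM.
Stage 1 starts at 2:17 PM − 298 min = 9:19 AM.
That matches the stated 9:19 AM, so the schedule is consistent.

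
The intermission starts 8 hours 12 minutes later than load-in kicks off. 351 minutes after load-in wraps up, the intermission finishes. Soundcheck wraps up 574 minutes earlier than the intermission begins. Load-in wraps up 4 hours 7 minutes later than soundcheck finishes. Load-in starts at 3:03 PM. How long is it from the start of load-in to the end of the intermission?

8 h 36 min

The intermission starts at 3:03 PM + 492 min = 11:15 PM.
Soundcheck ends at 11:15 PM − 574 min = 1:41 PM.
Load-in ends at 1:41 PM + 247 min = 5:48 PM.
The intermission ends at 5:48 PM + 351 min = 11:39 PM.
From 3:03 PM to 11:39 PM is 8 h 36 min.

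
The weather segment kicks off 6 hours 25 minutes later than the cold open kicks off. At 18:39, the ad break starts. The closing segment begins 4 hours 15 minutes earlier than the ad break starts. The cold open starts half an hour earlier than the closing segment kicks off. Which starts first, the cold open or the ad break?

the cold open

The closing segment starts at 18:39 − 255 min = 14:24.
The cold open starts at 14:24 − 30 min = 13:54.
The cold open starts at 13:54 and the ad break starts at 18:39, so the cold open is first.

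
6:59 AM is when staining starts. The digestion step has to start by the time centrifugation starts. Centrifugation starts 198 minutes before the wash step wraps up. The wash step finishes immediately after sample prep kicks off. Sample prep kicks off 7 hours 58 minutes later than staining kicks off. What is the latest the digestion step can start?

11:39 AM

Sample prep starts at 6:59 AM + 478 min = 2:57 PM.
So the wash step ends at 2:57 PM.
Centrifugation starts at 2:57 PM − 198 min = 11:39 AM.
The digestion step is bounded by centrifugation, so the latest it can start is 11:39 AM.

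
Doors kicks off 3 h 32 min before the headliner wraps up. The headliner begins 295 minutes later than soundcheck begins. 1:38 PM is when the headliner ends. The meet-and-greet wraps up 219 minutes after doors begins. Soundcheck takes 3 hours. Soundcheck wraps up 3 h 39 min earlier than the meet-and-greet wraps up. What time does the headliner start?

12:01 PM

Doors starts at 1:38 PM − 212 min = 10:06 AM.
The meet-and-greet ends at 10:06 AM + 219 min = 1:45 PM.
Soundcheck ends at 1:45 PM − 219 min = 10:06 AM.
Soundcheck starts at 10:06 AM − 180 min = 7:06 AM.
The headliner starts at 7:06 AM + 295 min = 12:01 PM.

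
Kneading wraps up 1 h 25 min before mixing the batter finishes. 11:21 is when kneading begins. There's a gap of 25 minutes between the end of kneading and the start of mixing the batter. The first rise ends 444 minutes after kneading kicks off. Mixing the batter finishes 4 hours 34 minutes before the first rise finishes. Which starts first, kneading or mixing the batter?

The first rise ends at 11:21 + 444 min = 18:45.
Mixing the batter ends at 18:45 − 274 min = 14:11.
Kneading ends at 14:11 − 85 min = 12:46.
Mixing the batter starts at 12:46 + 25 min = 13:11.
Kneading starts at 11:21 and mixing the batter starts at 13:11, so kneading is first.

kneading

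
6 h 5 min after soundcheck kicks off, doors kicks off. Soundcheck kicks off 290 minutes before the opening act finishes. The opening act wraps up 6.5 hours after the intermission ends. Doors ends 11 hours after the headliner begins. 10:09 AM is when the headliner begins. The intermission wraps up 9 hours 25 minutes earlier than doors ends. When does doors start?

Doors ends at 10:09 AM + 660 min = 9:09 PM.
The intermission ends at 9:09 PM − 565 min = 11:44 AM.
The opening act ends at 11:44 AM + 390 min = 6:14 PM.
Soundcheck starts at 6:14 PM − 290 min = 1:24 PM.
Doors starts at 1:24 PM + 365 min = 7:29 PM.

7:29 PM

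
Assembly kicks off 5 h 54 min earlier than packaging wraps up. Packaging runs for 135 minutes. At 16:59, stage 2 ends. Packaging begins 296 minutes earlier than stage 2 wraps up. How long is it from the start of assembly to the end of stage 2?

515 minutes

Packaging starts at 16:59 − 296 min = 12:03.
Packaging ends at 12:03 + 135 min = 14:18.
Assembly starts at 14:18 − 354 min = 08:24.
From 08:24 to 16:59 is 515 minutes.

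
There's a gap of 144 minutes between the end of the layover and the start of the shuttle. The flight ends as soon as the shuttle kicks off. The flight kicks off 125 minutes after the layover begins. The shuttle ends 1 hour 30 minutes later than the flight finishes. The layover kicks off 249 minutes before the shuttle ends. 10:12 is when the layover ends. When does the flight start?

12:02

The shuttle starts at 10:12 + 144 min = 12:36.
So the flight ends at 12:36.
The shuttle ends at 12:36 + 90 min = 14:06.
The layover starts at 14:06 − 249 min = 09:57.
The flight starts at 09:57 + 125 min = 12:02.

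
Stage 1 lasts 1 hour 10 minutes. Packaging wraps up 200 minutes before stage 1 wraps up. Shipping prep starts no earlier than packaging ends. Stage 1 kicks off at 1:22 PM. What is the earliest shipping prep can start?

Stage 1 ends at 1:22 PM + 70 min = 2:32 PM.
Packaging ends at 2:32 PM − 200 min = 11:12 AM.
Shipping prep is bounded by packaging, so the earliest it can start is 11:12 AM.

11:12 AM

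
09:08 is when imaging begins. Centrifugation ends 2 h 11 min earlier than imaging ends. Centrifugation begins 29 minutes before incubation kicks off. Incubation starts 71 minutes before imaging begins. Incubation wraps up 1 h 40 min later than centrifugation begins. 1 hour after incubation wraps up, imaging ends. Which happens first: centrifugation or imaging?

Incubation starts at 09:08 − 71 min = 07:57.
Centrifugation starts at 07:57 − 29 min = 07:28.
Centrifugation starts at 07:28 and imaging starts at 09:08, so centrifugation is first.

centrifugation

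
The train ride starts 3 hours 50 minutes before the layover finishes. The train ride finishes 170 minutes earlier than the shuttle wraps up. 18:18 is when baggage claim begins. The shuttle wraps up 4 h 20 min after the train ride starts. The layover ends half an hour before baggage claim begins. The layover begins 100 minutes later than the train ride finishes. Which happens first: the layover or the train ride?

The layover ends at 18:18 − 30 min = 17:48.
The train ride starts at 17:48 − 230 min = 13:58.
The shuttle ends at 13:58 + 260 min = 18:18.
The train ride ends at 18:18 − 170 min = 15:28.
The layover starts at 15:28 + 100 min = 17:08.
The layover starts at 17:08 and the train ride starts at 13:58, so the train ride is first.

the train ride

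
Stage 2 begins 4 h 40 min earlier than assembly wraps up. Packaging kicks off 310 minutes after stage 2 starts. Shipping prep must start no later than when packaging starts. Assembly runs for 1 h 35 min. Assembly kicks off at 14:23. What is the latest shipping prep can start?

16:28

Assembly ends at 14:23 + 95 min = 15:58.
Stage 2 starts at 15:58 − 280 min = 11:18.
Packaging starts at 11:18 + 310 min = 16:28.
Shipping prep is bounded by packaging, so the latest it can start is 16:28.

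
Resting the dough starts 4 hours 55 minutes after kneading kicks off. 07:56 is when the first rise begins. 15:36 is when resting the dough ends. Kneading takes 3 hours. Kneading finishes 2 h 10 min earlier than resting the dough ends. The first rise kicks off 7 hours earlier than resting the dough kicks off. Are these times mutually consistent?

Kneading ends at 15:36 − 130 min = 13:26.
Kneading starts at 13:26 − 180 min = 10:26.
Resting the dough starts at 10:26 + 295 min = 15:21.
The first rise starts at 15:21 − 420 min = 08:21.
But the first rise is also said to start at 07:56 — a 25-minute conflict.

No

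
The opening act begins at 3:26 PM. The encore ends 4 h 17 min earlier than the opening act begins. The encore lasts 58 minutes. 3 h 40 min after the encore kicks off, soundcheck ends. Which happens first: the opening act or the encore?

the encore

The encore ends at 3:26 PM − 257 min = 11:09 AM.
The encore starts at 11:09 AM − 58 min = 10:11 AM.
The opening act starts at 3:26 PM and the encore starts at 10:11 AM, so the encore is first.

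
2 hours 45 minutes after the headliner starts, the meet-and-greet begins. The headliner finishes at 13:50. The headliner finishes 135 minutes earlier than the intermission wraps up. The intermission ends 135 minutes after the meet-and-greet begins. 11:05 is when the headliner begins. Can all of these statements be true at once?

Yes

The meet-and-greet starts at 11:05 + 165 min = 13:50.
The intermission ends at 13:50 + 135 min = 16:05.
The headliner ends at 16:05 − 135 min = 13:50.
That matches the stated 13:50, so the schedule is consistent.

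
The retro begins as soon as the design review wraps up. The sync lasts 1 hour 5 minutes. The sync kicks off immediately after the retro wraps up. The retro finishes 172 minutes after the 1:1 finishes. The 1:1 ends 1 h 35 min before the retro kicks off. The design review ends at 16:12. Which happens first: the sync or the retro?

the retro

The retro starts at 16:12.
The 1:1 ends at 16:12 − 95 min = 14:37.
The retro ends at 14:37 + 172 min = 17:29.
So the sync starts at 17:29.
The sync starts at 17:29 and the retro starts at 16:12, so the retro is first.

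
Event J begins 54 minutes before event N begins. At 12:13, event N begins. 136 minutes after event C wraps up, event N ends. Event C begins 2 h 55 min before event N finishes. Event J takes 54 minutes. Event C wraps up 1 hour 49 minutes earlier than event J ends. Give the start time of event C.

09:45

Event J starts at 12:13 − 54 min = 11:19.
Event J ends at 11:19 + 54 min = 12:13.
Event C ends at 12:13 − 109 min = 10:24.
Event N ends at 10:24 + 136 min = 12:40.
Event C starts at 12:40 − 175 min = 09:45.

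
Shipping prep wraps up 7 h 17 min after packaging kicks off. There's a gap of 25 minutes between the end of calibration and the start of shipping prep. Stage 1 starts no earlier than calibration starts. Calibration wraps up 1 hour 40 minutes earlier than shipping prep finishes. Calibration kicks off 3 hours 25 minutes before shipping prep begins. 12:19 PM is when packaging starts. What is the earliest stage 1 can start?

Shipping prep ends at 12:19 PM + 437 min = 7:36 PM.
Calibration ends at 7:36 PM − 100 min = 5:56 PM.
Shipping prep starts at 5:56 PM + 25 min = 6:21 PM.
Calibration starts at 6:21 PM − 205 min = 2:56 PM.
Stage 1 is bounded by calibration, so the earliest it can start is 2:56 PM.

2:56 PM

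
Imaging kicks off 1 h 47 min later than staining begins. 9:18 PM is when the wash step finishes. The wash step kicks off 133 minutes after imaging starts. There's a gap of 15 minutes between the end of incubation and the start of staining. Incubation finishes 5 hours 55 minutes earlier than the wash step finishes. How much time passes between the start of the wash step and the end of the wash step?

Incubation ends at 9:18 PM − 355 min = 3:23 PM.
Staining starts at 3:23 PM + 15 min = 3:38 PM.
Imaging starts at 3:38 PM + 107 min = 5:25 PM.
The wash step starts at 5:25 PM + 133 min = 7:38 PM.
From 7:38 PM to 9:18 PM is 1 hour 40 minutes.

1 hour 40 minutes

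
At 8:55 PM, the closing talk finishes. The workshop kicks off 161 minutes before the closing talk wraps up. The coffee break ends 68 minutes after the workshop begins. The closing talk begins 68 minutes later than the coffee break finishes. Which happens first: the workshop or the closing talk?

the workshop

The workshop starts at 8:55 PM − 161 min = 6:14 PM.
The coffee break ends at 6:14 PM + 68 min = 7:22 PM.
The closing talk starts at 7:22 PM + 68 min = 8:30 PM.
The workshop starts at 6:14 PM and the closing talk starts at 8:30 PM, so the workshop is first.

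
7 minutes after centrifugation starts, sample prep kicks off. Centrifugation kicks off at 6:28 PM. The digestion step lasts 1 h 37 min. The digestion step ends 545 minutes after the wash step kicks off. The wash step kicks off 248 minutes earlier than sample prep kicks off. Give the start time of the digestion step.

Sample prep starts at 6:28 PM + 7 min = 6:35 PM.
The wash step starts at 6:35 PM − 248 min = 2:27 PM.
The digestion step ends at 2:27 PM + 545 min = 11:32 PM.
The digestion step starts at 11:32 PM − 97 min = 9:55 PM.

9:55 PM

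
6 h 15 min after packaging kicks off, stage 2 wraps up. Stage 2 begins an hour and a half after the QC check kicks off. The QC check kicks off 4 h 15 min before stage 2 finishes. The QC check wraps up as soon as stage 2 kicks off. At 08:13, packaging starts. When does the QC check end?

Stage 2 ends at 08:13 + 375 min = 14:28.
The QC check starts at 14:28 − 255 min = 10:13.
Stage 2 starts at 10:13 + 90 min = 11:43.
So the QC check ends at 11:43.

11:43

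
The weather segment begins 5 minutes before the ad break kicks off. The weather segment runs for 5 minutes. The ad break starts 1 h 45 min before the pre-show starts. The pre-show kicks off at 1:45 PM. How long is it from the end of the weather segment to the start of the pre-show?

1 hour 45 minutes

The ad break starts at 1:45 PM − 105 min = 12:00 PM.
The weather segment starts at 12:00 PM − 5 min = 11:55 AM.
The weather segment ends at 11:55 AM + 5 min = 12:00 PM.
From 12:00 PM to 1:45 PM is 1 hour 45 minutes.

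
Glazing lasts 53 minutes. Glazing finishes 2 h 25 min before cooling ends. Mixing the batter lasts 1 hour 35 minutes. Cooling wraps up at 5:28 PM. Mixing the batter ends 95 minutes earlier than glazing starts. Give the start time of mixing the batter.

11:00 AM

Glazing ends at 5:28 PM − 145 min = 3:03 PM.
Glazing starts at 3:03 PM − 53 min = 2:10 PM.
Mixing the batter ends at 2:10 PM − 95 min = 12:35 PM.
Mixing the batter starts at 12:35 PM − 95 min = 11:00 AM.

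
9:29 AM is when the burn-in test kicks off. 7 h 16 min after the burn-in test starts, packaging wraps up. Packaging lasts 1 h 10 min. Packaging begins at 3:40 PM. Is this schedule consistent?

Packaging ends at 9:29 AM + 436 min = 4:45 PM.
Packaging starts at 4:45 PM − 70 min = 3:35 PM.
But packaging is also said to start at 3:40 PM — a 5-minute conflict.

No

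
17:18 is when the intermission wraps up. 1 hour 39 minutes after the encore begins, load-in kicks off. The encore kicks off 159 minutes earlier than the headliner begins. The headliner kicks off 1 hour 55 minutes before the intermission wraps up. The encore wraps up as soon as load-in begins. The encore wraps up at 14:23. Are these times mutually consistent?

Yes

The headliner starts at 17:18 − 115 min = 15:23.
The encore starts at 15:23 − 159 min = 12:44.
Load-in starts at 12:44 + 99 min = 14:23.
So the encore ends at 14:23.
That matches the stated 14:23, so the schedule is consistent.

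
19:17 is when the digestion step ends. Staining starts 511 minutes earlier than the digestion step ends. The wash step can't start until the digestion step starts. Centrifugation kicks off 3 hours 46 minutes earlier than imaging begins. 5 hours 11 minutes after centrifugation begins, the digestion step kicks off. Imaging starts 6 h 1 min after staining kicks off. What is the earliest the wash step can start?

18:12

Staining starts at 19:17 − 511 min = 10:46.
Imaging starts at 10:46 + 361 min = 16:47.
Centrifugation starts at 16:47 − 226 min = 13:01.
The digestion step starts at 13:01 + 311 min = 18:12.
The wash step is bounded by the digestion step, so the earliest it can start is 18:12.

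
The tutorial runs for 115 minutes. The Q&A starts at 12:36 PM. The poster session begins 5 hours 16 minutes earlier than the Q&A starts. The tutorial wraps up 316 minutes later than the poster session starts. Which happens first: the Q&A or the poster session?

The poster session starts at 12:36 PM − 316 min = 7:20 AM.
The Q&A starts at 12:36 PM and the poster session starts at 7:20 AM, so the poster session is first.

the poster session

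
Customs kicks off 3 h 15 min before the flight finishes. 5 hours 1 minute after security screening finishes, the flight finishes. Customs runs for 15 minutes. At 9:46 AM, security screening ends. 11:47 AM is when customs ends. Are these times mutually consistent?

The flight ends at 9:46 AM + 301 min = 2:47 PM.
Customs starts at 2:47 PM − 195 min = 11:32 AM.
Customs ends at 11:32 AM + 15 min = 11:47 AM.
That matches the stated 11:47 AM, so the schedule is consistent.

Yes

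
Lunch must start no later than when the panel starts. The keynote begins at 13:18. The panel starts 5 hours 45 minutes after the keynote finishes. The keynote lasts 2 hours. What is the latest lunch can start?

21:03

The keynote ends at 13:18 + 120 min = 15:18.
The panel starts at 15:18 + 345 min = 21:03.
Lunch is bounded by the panel, so the latest it can start is 21:03.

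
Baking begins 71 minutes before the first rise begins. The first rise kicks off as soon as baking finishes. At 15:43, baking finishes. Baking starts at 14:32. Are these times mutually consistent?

The first rise starts at 15:43.
Baking starts at 15:43 − 71 min = 14:32.
That matches the stated 14:32, so the schedule is consistent.

Yes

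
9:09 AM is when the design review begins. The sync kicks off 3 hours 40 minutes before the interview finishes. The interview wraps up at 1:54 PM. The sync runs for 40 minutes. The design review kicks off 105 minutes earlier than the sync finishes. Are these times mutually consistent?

The sync starts at 1:54 PM − 220 min = 10:14 AM.
The sync ends at 10:14 AM + 40 min = 10:54 AM.
The design review starts at 10:54 AM − 105 min = 9:09 AM.
That matches the stated 9:09 AM, so the schedule is consistent.

Yes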